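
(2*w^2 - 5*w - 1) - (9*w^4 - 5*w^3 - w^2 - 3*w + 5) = -9*w^4 + 5*w^3 + 3*w^2 - 2*w - 6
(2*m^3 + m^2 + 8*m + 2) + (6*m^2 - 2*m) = 2*m^3 + 7*m^2 + 6*m + 2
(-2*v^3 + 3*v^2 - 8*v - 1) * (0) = 0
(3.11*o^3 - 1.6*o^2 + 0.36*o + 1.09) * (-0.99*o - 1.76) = -3.0789*o^4 - 3.8896*o^3 + 2.4596*o^2 - 1.7127*o - 1.9184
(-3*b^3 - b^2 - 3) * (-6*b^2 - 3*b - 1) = 18*b^5 + 15*b^4 + 6*b^3 + 19*b^2 + 9*b + 3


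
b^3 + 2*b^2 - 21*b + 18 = (b - 3)*(b - 1)*(b + 6)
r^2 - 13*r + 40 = (r - 8)*(r - 5)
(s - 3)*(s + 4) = s^2 + s - 12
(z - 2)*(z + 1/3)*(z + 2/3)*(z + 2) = z^4 + z^3 - 34*z^2/9 - 4*z - 8/9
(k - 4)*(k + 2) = k^2 - 2*k - 8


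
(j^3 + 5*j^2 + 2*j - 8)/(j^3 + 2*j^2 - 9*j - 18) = (j^2 + 3*j - 4)/(j^2 - 9)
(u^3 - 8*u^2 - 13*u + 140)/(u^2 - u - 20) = u - 7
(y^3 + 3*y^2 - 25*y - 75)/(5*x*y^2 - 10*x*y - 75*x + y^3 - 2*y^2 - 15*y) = (y + 5)/(5*x + y)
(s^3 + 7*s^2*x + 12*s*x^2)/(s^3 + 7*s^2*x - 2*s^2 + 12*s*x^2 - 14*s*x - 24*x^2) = s/(s - 2)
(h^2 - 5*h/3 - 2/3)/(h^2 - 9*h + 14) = (h + 1/3)/(h - 7)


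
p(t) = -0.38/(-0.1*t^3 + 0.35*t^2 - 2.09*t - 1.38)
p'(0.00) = -0.42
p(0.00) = 0.28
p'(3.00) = -0.02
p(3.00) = 0.05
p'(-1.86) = -0.09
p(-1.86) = -0.09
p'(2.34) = -0.03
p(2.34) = 0.07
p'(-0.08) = -0.56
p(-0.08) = 0.31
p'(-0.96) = -1.07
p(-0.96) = -0.37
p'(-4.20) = -0.01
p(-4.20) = -0.02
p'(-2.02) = -0.07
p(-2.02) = -0.07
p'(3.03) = -0.02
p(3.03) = 0.05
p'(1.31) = -0.05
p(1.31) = 0.10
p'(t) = -0.38*(0.3*t^2 - 0.7*t + 2.09)/(-0.1*t^3 + 0.35*t^2 - 2.09*t - 1.38)^2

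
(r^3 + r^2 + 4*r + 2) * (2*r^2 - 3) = 2*r^5 + 2*r^4 + 5*r^3 + r^2 - 12*r - 6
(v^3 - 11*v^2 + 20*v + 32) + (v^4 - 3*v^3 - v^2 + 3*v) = v^4 - 2*v^3 - 12*v^2 + 23*v + 32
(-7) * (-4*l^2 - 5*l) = 28*l^2 + 35*l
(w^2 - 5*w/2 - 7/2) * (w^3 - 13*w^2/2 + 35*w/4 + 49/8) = w^5 - 9*w^4 + 43*w^3/2 + 7*w^2 - 735*w/16 - 343/16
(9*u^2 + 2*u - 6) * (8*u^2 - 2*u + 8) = 72*u^4 - 2*u^3 + 20*u^2 + 28*u - 48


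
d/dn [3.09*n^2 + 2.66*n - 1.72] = 6.18*n + 2.66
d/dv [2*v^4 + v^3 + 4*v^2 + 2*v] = 8*v^3 + 3*v^2 + 8*v + 2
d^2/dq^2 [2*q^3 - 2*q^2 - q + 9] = 12*q - 4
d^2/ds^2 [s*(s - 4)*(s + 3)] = 6*s - 2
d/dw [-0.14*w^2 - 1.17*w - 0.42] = -0.28*w - 1.17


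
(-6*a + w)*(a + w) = -6*a^2 - 5*a*w + w^2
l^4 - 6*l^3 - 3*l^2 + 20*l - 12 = (l - 6)*(l - 1)^2*(l + 2)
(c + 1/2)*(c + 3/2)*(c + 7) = c^3 + 9*c^2 + 59*c/4 + 21/4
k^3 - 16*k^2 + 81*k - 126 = (k - 7)*(k - 6)*(k - 3)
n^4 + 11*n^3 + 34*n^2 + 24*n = n*(n + 1)*(n + 4)*(n + 6)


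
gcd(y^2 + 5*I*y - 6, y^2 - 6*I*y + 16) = y + 2*I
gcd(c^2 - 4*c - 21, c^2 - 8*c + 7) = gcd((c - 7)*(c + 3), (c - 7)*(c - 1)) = c - 7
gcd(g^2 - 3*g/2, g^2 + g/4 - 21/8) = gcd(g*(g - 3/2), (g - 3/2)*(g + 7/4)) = g - 3/2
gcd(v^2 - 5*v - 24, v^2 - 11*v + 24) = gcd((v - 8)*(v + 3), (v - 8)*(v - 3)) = v - 8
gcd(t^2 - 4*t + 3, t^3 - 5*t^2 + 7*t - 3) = t^2 - 4*t + 3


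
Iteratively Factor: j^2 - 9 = (j - 3)*(j + 3)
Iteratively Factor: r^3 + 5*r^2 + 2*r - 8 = (r - 1)*(r^2 + 6*r + 8) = (r - 1)*(r + 2)*(r + 4)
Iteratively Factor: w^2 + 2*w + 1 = (w + 1)*(w + 1)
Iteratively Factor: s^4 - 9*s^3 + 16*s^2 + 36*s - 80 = (s - 5)*(s^3 - 4*s^2 - 4*s + 16) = (s - 5)*(s - 2)*(s^2 - 2*s - 8) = (s - 5)*(s - 2)*(s + 2)*(s - 4)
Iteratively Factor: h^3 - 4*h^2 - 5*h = (h)*(h^2 - 4*h - 5) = h*(h - 5)*(h + 1)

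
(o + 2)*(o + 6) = o^2 + 8*o + 12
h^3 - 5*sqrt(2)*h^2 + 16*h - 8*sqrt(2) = (h - 2*sqrt(2))^2*(h - sqrt(2))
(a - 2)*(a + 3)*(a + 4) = a^3 + 5*a^2 - 2*a - 24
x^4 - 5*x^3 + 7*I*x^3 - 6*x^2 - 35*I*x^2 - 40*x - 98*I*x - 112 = (x - 7)*(x + 2)*(x - I)*(x + 8*I)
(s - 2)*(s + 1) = s^2 - s - 2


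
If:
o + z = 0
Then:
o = -z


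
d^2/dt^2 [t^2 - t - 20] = 2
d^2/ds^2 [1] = 0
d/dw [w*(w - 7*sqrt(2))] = 2*w - 7*sqrt(2)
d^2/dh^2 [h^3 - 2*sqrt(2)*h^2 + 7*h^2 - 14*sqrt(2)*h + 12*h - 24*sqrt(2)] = 6*h - 4*sqrt(2) + 14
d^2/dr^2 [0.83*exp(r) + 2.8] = 0.83*exp(r)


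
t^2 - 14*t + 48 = (t - 8)*(t - 6)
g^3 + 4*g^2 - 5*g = g*(g - 1)*(g + 5)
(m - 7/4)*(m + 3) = m^2 + 5*m/4 - 21/4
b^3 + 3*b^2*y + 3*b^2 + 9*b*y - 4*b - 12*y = (b - 1)*(b + 4)*(b + 3*y)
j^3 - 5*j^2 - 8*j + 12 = (j - 6)*(j - 1)*(j + 2)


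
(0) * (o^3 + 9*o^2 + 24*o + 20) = 0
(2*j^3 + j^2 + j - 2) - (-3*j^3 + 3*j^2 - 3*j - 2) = 5*j^3 - 2*j^2 + 4*j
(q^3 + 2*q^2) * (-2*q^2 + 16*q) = -2*q^5 + 12*q^4 + 32*q^3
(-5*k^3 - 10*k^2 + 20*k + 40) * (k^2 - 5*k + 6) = -5*k^5 + 15*k^4 + 40*k^3 - 120*k^2 - 80*k + 240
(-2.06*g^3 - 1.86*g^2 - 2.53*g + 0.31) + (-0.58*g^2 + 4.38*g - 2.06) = -2.06*g^3 - 2.44*g^2 + 1.85*g - 1.75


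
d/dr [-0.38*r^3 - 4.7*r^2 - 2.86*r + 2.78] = -1.14*r^2 - 9.4*r - 2.86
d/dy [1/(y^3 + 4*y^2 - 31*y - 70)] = (-3*y^2 - 8*y + 31)/(y^3 + 4*y^2 - 31*y - 70)^2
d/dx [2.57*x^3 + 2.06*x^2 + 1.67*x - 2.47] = 7.71*x^2 + 4.12*x + 1.67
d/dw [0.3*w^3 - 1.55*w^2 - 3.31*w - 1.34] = 0.9*w^2 - 3.1*w - 3.31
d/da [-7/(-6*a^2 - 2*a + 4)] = 7*(-6*a - 1)/(2*(3*a^2 + a - 2)^2)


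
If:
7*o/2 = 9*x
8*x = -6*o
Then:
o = 0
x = 0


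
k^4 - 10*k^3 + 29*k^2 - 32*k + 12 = (k - 6)*(k - 2)*(k - 1)^2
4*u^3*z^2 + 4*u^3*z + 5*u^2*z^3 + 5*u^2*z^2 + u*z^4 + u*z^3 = z*(u + z)*(4*u + z)*(u*z + u)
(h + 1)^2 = h^2 + 2*h + 1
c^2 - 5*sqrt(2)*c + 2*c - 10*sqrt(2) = (c + 2)*(c - 5*sqrt(2))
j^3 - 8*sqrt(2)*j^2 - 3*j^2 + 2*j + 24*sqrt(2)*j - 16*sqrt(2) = (j - 2)*(j - 1)*(j - 8*sqrt(2))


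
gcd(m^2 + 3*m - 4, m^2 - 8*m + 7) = m - 1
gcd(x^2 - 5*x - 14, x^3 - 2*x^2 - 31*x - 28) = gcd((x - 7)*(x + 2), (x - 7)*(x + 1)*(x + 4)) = x - 7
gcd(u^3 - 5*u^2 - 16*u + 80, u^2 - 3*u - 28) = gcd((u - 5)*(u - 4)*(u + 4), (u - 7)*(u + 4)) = u + 4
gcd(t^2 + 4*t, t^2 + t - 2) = 1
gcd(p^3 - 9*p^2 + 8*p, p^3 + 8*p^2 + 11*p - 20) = p - 1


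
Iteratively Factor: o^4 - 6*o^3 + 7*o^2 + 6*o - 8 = (o + 1)*(o^3 - 7*o^2 + 14*o - 8) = (o - 2)*(o + 1)*(o^2 - 5*o + 4) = (o - 2)*(o - 1)*(o + 1)*(o - 4)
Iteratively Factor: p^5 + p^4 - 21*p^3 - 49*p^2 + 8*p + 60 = (p + 3)*(p^4 - 2*p^3 - 15*p^2 - 4*p + 20) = (p - 5)*(p + 3)*(p^3 + 3*p^2 - 4) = (p - 5)*(p + 2)*(p + 3)*(p^2 + p - 2) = (p - 5)*(p + 2)^2*(p + 3)*(p - 1)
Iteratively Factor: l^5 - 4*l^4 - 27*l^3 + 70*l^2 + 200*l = (l + 2)*(l^4 - 6*l^3 - 15*l^2 + 100*l) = (l - 5)*(l + 2)*(l^3 - l^2 - 20*l) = (l - 5)*(l + 2)*(l + 4)*(l^2 - 5*l) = l*(l - 5)*(l + 2)*(l + 4)*(l - 5)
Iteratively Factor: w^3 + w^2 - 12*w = (w + 4)*(w^2 - 3*w) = w*(w + 4)*(w - 3)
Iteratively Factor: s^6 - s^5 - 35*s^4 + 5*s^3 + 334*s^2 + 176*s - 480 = (s - 4)*(s^5 + 3*s^4 - 23*s^3 - 87*s^2 - 14*s + 120) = (s - 4)*(s + 3)*(s^4 - 23*s^2 - 18*s + 40) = (s - 4)*(s - 1)*(s + 3)*(s^3 + s^2 - 22*s - 40) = (s - 4)*(s - 1)*(s + 3)*(s + 4)*(s^2 - 3*s - 10) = (s - 5)*(s - 4)*(s - 1)*(s + 3)*(s + 4)*(s + 2)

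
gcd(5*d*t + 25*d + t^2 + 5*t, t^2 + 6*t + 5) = t + 5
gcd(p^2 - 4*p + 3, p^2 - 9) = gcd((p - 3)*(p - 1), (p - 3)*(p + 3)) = p - 3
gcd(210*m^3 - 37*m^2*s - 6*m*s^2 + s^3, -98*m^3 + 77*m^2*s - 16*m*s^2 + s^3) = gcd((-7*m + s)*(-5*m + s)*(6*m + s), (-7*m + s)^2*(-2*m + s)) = -7*m + s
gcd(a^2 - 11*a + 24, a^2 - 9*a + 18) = a - 3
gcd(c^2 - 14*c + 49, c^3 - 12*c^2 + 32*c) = 1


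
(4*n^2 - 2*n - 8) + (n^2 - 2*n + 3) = 5*n^2 - 4*n - 5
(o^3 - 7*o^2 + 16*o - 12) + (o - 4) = o^3 - 7*o^2 + 17*o - 16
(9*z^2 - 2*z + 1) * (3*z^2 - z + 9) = 27*z^4 - 15*z^3 + 86*z^2 - 19*z + 9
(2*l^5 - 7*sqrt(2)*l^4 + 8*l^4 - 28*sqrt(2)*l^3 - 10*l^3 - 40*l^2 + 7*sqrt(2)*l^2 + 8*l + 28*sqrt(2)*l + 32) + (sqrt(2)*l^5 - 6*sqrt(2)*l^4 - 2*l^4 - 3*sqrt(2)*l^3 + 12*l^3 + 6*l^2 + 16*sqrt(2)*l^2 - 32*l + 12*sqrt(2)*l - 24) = sqrt(2)*l^5 + 2*l^5 - 13*sqrt(2)*l^4 + 6*l^4 - 31*sqrt(2)*l^3 + 2*l^3 - 34*l^2 + 23*sqrt(2)*l^2 - 24*l + 40*sqrt(2)*l + 8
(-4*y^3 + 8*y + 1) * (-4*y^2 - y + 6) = 16*y^5 + 4*y^4 - 56*y^3 - 12*y^2 + 47*y + 6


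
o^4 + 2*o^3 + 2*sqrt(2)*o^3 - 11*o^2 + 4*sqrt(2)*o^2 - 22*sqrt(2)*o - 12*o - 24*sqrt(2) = (o - 3)*(o + 1)*(o + 4)*(o + 2*sqrt(2))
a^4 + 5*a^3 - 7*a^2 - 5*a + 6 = (a - 1)^2*(a + 1)*(a + 6)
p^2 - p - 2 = (p - 2)*(p + 1)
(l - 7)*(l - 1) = l^2 - 8*l + 7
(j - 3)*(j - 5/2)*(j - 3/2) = j^3 - 7*j^2 + 63*j/4 - 45/4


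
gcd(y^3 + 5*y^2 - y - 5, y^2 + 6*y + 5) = y^2 + 6*y + 5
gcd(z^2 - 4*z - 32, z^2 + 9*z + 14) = 1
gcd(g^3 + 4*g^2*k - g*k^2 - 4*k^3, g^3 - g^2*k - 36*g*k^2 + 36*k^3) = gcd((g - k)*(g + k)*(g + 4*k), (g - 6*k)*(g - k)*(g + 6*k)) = g - k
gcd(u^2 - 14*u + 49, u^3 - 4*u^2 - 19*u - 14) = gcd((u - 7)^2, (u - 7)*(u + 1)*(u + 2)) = u - 7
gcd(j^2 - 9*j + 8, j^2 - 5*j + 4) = j - 1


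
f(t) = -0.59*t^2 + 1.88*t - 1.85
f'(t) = 1.88 - 1.18*t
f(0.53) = -1.02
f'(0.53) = 1.25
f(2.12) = -0.52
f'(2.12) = -0.62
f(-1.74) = -6.91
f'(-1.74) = 3.93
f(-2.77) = -11.58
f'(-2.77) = 5.15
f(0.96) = -0.59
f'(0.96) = 0.75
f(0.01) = -1.83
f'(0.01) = 1.87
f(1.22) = -0.43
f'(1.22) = 0.44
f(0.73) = -0.79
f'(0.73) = 1.02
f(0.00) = -1.85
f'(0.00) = 1.88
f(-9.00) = -66.56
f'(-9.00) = 12.50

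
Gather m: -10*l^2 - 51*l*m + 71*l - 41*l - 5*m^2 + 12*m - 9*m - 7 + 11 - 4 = -10*l^2 + 30*l - 5*m^2 + m*(3 - 51*l)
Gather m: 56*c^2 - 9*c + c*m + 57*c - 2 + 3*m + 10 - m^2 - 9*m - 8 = 56*c^2 + 48*c - m^2 + m*(c - 6)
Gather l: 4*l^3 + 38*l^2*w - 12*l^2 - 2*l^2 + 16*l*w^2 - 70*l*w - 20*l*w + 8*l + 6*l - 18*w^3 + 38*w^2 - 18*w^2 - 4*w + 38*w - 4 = 4*l^3 + l^2*(38*w - 14) + l*(16*w^2 - 90*w + 14) - 18*w^3 + 20*w^2 + 34*w - 4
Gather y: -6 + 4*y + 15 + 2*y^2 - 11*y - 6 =2*y^2 - 7*y + 3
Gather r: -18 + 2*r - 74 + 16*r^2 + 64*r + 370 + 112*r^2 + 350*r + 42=128*r^2 + 416*r + 320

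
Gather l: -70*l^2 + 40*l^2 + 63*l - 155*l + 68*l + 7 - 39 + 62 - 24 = -30*l^2 - 24*l + 6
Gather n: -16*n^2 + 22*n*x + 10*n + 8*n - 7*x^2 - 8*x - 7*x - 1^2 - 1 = -16*n^2 + n*(22*x + 18) - 7*x^2 - 15*x - 2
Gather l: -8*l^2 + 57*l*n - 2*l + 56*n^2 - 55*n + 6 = -8*l^2 + l*(57*n - 2) + 56*n^2 - 55*n + 6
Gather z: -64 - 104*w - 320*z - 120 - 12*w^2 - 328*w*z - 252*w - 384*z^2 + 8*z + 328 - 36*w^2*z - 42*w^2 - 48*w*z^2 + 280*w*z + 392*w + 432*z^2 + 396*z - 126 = -54*w^2 + 36*w + z^2*(48 - 48*w) + z*(-36*w^2 - 48*w + 84) + 18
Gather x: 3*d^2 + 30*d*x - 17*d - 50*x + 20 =3*d^2 - 17*d + x*(30*d - 50) + 20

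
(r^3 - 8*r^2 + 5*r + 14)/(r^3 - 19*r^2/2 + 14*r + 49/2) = 2*(r - 2)/(2*r - 7)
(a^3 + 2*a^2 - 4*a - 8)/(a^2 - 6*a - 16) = (a^2 - 4)/(a - 8)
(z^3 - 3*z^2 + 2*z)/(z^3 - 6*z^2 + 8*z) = (z - 1)/(z - 4)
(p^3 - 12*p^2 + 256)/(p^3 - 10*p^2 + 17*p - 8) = (p^2 - 4*p - 32)/(p^2 - 2*p + 1)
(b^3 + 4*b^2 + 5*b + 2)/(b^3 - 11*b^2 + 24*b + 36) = (b^2 + 3*b + 2)/(b^2 - 12*b + 36)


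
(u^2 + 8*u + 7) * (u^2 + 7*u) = u^4 + 15*u^3 + 63*u^2 + 49*u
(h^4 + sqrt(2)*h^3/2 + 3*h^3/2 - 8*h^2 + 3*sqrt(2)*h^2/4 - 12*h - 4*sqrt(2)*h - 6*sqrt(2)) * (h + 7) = h^5 + sqrt(2)*h^4/2 + 17*h^4/2 + 5*h^3/2 + 17*sqrt(2)*h^3/4 - 68*h^2 + 5*sqrt(2)*h^2/4 - 84*h - 34*sqrt(2)*h - 42*sqrt(2)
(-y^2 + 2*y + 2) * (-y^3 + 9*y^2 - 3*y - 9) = y^5 - 11*y^4 + 19*y^3 + 21*y^2 - 24*y - 18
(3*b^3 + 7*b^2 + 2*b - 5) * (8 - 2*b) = -6*b^4 + 10*b^3 + 52*b^2 + 26*b - 40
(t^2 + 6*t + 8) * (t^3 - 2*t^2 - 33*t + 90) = t^5 + 4*t^4 - 37*t^3 - 124*t^2 + 276*t + 720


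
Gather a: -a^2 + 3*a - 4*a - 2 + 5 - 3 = -a^2 - a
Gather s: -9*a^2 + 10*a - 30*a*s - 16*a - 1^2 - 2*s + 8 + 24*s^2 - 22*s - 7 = -9*a^2 - 6*a + 24*s^2 + s*(-30*a - 24)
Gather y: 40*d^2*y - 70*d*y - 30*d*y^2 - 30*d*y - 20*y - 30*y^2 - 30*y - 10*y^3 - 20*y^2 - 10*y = -10*y^3 + y^2*(-30*d - 50) + y*(40*d^2 - 100*d - 60)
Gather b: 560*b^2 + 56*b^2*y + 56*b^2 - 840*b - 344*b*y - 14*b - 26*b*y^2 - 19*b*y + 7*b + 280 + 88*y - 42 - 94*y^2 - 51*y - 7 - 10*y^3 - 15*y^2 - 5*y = b^2*(56*y + 616) + b*(-26*y^2 - 363*y - 847) - 10*y^3 - 109*y^2 + 32*y + 231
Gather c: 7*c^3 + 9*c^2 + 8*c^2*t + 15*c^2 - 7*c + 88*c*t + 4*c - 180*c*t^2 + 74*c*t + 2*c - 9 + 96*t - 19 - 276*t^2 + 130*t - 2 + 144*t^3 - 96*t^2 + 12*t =7*c^3 + c^2*(8*t + 24) + c*(-180*t^2 + 162*t - 1) + 144*t^3 - 372*t^2 + 238*t - 30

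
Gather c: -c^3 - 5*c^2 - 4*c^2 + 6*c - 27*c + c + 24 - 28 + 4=-c^3 - 9*c^2 - 20*c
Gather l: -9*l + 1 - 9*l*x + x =l*(-9*x - 9) + x + 1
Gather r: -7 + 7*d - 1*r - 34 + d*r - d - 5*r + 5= 6*d + r*(d - 6) - 36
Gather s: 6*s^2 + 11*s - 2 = 6*s^2 + 11*s - 2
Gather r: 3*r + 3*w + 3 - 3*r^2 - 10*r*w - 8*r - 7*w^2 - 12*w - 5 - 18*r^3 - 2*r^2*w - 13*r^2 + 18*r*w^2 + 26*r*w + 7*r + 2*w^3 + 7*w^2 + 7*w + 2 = -18*r^3 + r^2*(-2*w - 16) + r*(18*w^2 + 16*w + 2) + 2*w^3 - 2*w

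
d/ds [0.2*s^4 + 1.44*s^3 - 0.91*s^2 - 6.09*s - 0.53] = 0.8*s^3 + 4.32*s^2 - 1.82*s - 6.09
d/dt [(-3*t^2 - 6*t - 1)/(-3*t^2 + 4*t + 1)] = 2*(-15*t^2 - 6*t - 1)/(9*t^4 - 24*t^3 + 10*t^2 + 8*t + 1)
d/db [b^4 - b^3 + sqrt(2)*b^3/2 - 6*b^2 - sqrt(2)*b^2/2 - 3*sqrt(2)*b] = 4*b^3 - 3*b^2 + 3*sqrt(2)*b^2/2 - 12*b - sqrt(2)*b - 3*sqrt(2)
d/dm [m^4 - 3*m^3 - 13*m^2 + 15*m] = 4*m^3 - 9*m^2 - 26*m + 15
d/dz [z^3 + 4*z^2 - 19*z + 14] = 3*z^2 + 8*z - 19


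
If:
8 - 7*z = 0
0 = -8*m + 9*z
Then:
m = 9/7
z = 8/7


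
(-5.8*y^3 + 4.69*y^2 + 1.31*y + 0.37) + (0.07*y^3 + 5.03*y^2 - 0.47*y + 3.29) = -5.73*y^3 + 9.72*y^2 + 0.84*y + 3.66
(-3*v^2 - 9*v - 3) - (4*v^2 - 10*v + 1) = -7*v^2 + v - 4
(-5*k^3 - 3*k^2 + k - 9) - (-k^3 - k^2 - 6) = -4*k^3 - 2*k^2 + k - 3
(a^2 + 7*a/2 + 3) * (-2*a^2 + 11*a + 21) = -2*a^4 + 4*a^3 + 107*a^2/2 + 213*a/2 + 63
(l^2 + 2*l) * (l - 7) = l^3 - 5*l^2 - 14*l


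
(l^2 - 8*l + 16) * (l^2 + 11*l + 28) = l^4 + 3*l^3 - 44*l^2 - 48*l + 448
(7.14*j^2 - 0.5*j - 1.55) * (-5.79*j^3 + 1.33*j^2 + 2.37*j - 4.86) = -41.3406*j^5 + 12.3912*j^4 + 25.2313*j^3 - 37.9469*j^2 - 1.2435*j + 7.533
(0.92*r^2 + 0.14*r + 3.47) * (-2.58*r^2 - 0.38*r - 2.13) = -2.3736*r^4 - 0.7108*r^3 - 10.9654*r^2 - 1.6168*r - 7.3911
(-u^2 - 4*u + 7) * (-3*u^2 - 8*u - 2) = 3*u^4 + 20*u^3 + 13*u^2 - 48*u - 14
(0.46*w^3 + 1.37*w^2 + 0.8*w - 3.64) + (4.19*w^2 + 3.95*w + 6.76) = 0.46*w^3 + 5.56*w^2 + 4.75*w + 3.12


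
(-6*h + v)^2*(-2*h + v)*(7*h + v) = -504*h^4 + 348*h^3*v - 38*h^2*v^2 - 7*h*v^3 + v^4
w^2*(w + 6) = w^3 + 6*w^2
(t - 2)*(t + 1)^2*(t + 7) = t^4 + 7*t^3 - 3*t^2 - 23*t - 14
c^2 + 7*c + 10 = (c + 2)*(c + 5)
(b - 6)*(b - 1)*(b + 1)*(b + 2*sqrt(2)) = b^4 - 6*b^3 + 2*sqrt(2)*b^3 - 12*sqrt(2)*b^2 - b^2 - 2*sqrt(2)*b + 6*b + 12*sqrt(2)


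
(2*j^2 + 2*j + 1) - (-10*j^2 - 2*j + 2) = 12*j^2 + 4*j - 1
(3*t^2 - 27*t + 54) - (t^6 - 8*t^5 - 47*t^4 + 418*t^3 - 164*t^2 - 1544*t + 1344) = -t^6 + 8*t^5 + 47*t^4 - 418*t^3 + 167*t^2 + 1517*t - 1290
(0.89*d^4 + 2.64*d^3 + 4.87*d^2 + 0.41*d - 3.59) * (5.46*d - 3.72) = 4.8594*d^5 + 11.1036*d^4 + 16.7694*d^3 - 15.8778*d^2 - 21.1266*d + 13.3548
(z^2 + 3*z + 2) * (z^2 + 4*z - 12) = z^4 + 7*z^3 + 2*z^2 - 28*z - 24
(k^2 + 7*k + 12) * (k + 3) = k^3 + 10*k^2 + 33*k + 36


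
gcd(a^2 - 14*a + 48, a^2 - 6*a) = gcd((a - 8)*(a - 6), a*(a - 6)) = a - 6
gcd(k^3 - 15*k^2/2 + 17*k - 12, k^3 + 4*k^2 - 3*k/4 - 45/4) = k - 3/2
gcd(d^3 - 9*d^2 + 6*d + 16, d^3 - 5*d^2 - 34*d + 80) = d^2 - 10*d + 16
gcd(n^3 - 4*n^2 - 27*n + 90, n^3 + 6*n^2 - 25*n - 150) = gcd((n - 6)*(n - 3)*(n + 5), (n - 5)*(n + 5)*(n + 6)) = n + 5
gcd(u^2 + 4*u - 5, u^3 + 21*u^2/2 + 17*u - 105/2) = u + 5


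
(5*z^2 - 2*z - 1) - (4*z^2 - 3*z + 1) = z^2 + z - 2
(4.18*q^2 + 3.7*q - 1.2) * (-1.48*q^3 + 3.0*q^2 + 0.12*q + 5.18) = -6.1864*q^5 + 7.064*q^4 + 13.3776*q^3 + 18.4964*q^2 + 19.022*q - 6.216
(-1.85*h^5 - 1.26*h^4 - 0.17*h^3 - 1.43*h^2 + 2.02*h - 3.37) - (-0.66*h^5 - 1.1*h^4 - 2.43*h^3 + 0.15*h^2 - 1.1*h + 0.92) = -1.19*h^5 - 0.16*h^4 + 2.26*h^3 - 1.58*h^2 + 3.12*h - 4.29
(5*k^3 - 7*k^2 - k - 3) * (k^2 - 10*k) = 5*k^5 - 57*k^4 + 69*k^3 + 7*k^2 + 30*k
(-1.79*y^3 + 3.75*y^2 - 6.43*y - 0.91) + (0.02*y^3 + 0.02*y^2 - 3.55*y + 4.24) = -1.77*y^3 + 3.77*y^2 - 9.98*y + 3.33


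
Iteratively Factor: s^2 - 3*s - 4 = (s - 4)*(s + 1)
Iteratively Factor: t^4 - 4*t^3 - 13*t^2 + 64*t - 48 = (t + 4)*(t^3 - 8*t^2 + 19*t - 12) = (t - 4)*(t + 4)*(t^2 - 4*t + 3) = (t - 4)*(t - 3)*(t + 4)*(t - 1)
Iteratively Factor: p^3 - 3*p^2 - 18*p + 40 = (p - 5)*(p^2 + 2*p - 8) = (p - 5)*(p + 4)*(p - 2)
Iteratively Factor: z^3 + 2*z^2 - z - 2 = (z + 2)*(z^2 - 1) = (z + 1)*(z + 2)*(z - 1)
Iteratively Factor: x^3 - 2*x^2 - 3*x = (x + 1)*(x^2 - 3*x) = x*(x + 1)*(x - 3)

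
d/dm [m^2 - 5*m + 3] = 2*m - 5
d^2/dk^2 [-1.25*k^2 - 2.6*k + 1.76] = -2.50000000000000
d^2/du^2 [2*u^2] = 4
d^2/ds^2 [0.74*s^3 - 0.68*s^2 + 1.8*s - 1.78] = 4.44*s - 1.36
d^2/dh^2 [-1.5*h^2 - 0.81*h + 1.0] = -3.00000000000000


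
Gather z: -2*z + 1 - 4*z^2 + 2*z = 1 - 4*z^2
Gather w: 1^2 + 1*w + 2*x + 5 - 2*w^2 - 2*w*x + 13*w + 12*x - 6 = -2*w^2 + w*(14 - 2*x) + 14*x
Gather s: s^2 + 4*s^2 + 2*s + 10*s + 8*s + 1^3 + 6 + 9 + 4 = 5*s^2 + 20*s + 20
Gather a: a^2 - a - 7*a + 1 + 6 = a^2 - 8*a + 7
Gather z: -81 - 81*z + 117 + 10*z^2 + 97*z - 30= 10*z^2 + 16*z + 6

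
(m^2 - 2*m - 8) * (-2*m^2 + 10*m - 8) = -2*m^4 + 14*m^3 - 12*m^2 - 64*m + 64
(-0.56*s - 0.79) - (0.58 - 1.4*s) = 0.84*s - 1.37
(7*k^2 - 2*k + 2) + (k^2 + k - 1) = 8*k^2 - k + 1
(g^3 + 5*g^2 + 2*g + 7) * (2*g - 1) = 2*g^4 + 9*g^3 - g^2 + 12*g - 7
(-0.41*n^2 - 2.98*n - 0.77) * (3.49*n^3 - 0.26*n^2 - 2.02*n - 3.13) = -1.4309*n^5 - 10.2936*n^4 - 1.0843*n^3 + 7.5031*n^2 + 10.8828*n + 2.4101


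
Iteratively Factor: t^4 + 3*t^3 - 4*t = (t)*(t^3 + 3*t^2 - 4) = t*(t + 2)*(t^2 + t - 2) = t*(t - 1)*(t + 2)*(t + 2)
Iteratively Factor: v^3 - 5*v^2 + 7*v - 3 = (v - 1)*(v^2 - 4*v + 3) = (v - 1)^2*(v - 3)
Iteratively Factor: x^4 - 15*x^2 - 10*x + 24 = (x - 4)*(x^3 + 4*x^2 + x - 6) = (x - 4)*(x + 3)*(x^2 + x - 2) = (x - 4)*(x - 1)*(x + 3)*(x + 2)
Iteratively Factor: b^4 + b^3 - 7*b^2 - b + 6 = (b - 2)*(b^3 + 3*b^2 - b - 3) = (b - 2)*(b + 1)*(b^2 + 2*b - 3) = (b - 2)*(b + 1)*(b + 3)*(b - 1)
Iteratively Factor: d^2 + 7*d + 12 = (d + 4)*(d + 3)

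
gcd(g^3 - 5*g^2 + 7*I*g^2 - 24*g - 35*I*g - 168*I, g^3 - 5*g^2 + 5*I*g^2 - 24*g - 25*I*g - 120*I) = g^2 - 5*g - 24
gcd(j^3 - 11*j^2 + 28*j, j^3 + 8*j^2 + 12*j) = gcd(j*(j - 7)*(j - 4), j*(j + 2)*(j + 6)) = j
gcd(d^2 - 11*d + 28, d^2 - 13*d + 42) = d - 7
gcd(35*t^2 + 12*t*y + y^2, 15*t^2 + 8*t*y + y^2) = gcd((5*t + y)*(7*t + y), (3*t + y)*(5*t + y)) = 5*t + y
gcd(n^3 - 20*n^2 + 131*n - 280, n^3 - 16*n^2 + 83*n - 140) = n^2 - 12*n + 35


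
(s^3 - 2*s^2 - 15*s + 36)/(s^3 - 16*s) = (s^2 - 6*s + 9)/(s*(s - 4))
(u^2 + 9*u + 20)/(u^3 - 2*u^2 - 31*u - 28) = (u + 5)/(u^2 - 6*u - 7)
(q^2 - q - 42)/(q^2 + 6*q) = (q - 7)/q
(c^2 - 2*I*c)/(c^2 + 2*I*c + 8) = c/(c + 4*I)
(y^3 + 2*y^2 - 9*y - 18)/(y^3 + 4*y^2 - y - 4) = (y^3 + 2*y^2 - 9*y - 18)/(y^3 + 4*y^2 - y - 4)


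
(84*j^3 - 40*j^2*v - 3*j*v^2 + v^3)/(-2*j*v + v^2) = -42*j^2/v - j + v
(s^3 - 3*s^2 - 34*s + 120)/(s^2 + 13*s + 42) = (s^2 - 9*s + 20)/(s + 7)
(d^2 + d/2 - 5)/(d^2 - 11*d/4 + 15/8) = 4*(2*d^2 + d - 10)/(8*d^2 - 22*d + 15)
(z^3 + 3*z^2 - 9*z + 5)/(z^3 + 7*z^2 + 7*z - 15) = (z - 1)/(z + 3)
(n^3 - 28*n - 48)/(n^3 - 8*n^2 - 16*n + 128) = (n^2 - 4*n - 12)/(n^2 - 12*n + 32)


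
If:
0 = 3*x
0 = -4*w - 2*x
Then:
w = 0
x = 0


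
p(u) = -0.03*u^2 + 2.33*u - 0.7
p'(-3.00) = 2.51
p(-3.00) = -7.96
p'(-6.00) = 2.69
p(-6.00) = -15.76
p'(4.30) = 2.07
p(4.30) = 8.76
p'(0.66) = 2.29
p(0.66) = 0.82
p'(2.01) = 2.21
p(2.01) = 3.86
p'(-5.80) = 2.68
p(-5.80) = -15.22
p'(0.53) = 2.30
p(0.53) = 0.53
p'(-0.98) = 2.39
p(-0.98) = -3.01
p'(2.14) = 2.20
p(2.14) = 4.15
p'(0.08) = 2.33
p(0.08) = -0.51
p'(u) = 2.33 - 0.06*u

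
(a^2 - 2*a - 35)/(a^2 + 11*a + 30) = (a - 7)/(a + 6)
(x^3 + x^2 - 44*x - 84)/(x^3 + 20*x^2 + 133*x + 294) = (x^2 - 5*x - 14)/(x^2 + 14*x + 49)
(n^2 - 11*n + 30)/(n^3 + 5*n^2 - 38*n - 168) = (n - 5)/(n^2 + 11*n + 28)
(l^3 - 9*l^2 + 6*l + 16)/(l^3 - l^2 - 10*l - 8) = (l^2 - 10*l + 16)/(l^2 - 2*l - 8)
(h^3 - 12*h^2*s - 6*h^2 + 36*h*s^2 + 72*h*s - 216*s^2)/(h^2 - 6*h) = h - 12*s + 36*s^2/h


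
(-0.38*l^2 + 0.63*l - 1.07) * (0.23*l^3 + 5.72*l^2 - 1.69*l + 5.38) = -0.0874*l^5 - 2.0287*l^4 + 3.9997*l^3 - 9.2295*l^2 + 5.1977*l - 5.7566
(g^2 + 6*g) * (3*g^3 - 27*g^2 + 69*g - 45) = 3*g^5 - 9*g^4 - 93*g^3 + 369*g^2 - 270*g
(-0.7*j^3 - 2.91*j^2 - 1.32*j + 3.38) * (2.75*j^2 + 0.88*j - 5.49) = -1.925*j^5 - 8.6185*j^4 - 2.3478*j^3 + 24.1093*j^2 + 10.2212*j - 18.5562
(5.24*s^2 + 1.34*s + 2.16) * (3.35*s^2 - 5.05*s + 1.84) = 17.554*s^4 - 21.973*s^3 + 10.1106*s^2 - 8.4424*s + 3.9744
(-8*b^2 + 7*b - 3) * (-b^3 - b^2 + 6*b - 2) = 8*b^5 + b^4 - 52*b^3 + 61*b^2 - 32*b + 6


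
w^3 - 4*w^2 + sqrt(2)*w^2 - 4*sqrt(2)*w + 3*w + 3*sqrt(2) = (w - 3)*(w - 1)*(w + sqrt(2))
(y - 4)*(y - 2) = y^2 - 6*y + 8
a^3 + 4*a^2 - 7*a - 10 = (a - 2)*(a + 1)*(a + 5)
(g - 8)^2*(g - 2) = g^3 - 18*g^2 + 96*g - 128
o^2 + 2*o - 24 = (o - 4)*(o + 6)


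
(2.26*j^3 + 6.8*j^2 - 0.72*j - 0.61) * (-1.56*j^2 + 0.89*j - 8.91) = -3.5256*j^5 - 8.5966*j^4 - 12.9614*j^3 - 60.2772*j^2 + 5.8723*j + 5.4351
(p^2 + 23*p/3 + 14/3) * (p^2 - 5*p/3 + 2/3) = p^4 + 6*p^3 - 67*p^2/9 - 8*p/3 + 28/9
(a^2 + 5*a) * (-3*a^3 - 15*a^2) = -3*a^5 - 30*a^4 - 75*a^3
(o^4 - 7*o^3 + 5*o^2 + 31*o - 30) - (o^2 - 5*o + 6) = o^4 - 7*o^3 + 4*o^2 + 36*o - 36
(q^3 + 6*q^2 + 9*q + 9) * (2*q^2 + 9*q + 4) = 2*q^5 + 21*q^4 + 76*q^3 + 123*q^2 + 117*q + 36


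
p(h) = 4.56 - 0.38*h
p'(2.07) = -0.38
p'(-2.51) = -0.38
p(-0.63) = 4.80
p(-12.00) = 9.12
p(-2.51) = 5.51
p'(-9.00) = -0.38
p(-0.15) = 4.62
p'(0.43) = -0.38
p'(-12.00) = -0.38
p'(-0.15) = -0.38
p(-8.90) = 7.94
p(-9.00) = 7.98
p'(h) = -0.380000000000000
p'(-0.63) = -0.38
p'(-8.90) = -0.38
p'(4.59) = -0.38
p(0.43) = 4.40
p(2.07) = 3.77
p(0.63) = 4.32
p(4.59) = 2.82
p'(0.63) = -0.38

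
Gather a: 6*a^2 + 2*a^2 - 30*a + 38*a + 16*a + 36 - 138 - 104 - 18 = 8*a^2 + 24*a - 224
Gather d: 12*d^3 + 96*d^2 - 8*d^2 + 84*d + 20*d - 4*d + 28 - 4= 12*d^3 + 88*d^2 + 100*d + 24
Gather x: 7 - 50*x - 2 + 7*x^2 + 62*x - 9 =7*x^2 + 12*x - 4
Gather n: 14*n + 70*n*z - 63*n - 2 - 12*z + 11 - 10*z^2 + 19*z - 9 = n*(70*z - 49) - 10*z^2 + 7*z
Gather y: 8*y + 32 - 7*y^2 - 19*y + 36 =-7*y^2 - 11*y + 68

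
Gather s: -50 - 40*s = -40*s - 50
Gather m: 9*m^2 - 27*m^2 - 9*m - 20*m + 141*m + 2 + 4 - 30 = -18*m^2 + 112*m - 24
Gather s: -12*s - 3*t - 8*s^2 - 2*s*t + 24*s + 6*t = -8*s^2 + s*(12 - 2*t) + 3*t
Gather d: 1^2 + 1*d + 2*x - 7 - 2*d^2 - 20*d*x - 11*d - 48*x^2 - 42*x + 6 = -2*d^2 + d*(-20*x - 10) - 48*x^2 - 40*x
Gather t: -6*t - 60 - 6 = -6*t - 66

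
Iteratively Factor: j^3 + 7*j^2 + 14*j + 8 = (j + 1)*(j^2 + 6*j + 8) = (j + 1)*(j + 2)*(j + 4)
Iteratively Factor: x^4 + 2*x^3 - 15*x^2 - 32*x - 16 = (x + 4)*(x^3 - 2*x^2 - 7*x - 4) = (x - 4)*(x + 4)*(x^2 + 2*x + 1) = (x - 4)*(x + 1)*(x + 4)*(x + 1)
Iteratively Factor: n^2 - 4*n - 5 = (n - 5)*(n + 1)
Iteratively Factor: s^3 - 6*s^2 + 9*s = (s - 3)*(s^2 - 3*s) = s*(s - 3)*(s - 3)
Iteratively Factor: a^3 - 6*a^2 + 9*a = (a)*(a^2 - 6*a + 9) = a*(a - 3)*(a - 3)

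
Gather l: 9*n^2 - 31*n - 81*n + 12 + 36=9*n^2 - 112*n + 48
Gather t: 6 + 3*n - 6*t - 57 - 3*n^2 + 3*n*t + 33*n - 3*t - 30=-3*n^2 + 36*n + t*(3*n - 9) - 81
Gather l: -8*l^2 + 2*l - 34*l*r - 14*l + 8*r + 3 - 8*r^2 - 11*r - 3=-8*l^2 + l*(-34*r - 12) - 8*r^2 - 3*r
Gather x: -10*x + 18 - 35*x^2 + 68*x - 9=-35*x^2 + 58*x + 9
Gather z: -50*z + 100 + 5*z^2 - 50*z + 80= 5*z^2 - 100*z + 180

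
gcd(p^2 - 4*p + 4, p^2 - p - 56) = 1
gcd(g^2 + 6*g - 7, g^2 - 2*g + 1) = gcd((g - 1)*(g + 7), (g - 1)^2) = g - 1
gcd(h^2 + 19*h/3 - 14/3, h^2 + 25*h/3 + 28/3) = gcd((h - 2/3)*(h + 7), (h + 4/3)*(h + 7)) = h + 7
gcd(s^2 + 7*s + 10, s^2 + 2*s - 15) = s + 5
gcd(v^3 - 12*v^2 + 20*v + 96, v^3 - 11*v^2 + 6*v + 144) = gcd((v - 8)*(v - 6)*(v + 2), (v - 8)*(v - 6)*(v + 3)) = v^2 - 14*v + 48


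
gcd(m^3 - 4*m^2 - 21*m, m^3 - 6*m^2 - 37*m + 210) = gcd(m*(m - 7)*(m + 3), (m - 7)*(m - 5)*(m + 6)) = m - 7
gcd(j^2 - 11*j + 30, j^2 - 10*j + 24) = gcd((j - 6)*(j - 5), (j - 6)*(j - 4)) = j - 6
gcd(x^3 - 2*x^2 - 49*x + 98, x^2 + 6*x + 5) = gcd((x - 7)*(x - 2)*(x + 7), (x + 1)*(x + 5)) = 1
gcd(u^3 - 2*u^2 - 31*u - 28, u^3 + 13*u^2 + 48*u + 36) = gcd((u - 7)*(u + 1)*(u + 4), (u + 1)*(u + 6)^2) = u + 1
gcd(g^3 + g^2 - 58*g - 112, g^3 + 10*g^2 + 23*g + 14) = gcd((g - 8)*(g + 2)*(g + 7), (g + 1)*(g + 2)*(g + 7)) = g^2 + 9*g + 14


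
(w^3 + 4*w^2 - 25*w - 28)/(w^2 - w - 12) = (w^2 + 8*w + 7)/(w + 3)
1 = 1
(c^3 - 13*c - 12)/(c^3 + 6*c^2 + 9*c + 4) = (c^2 - c - 12)/(c^2 + 5*c + 4)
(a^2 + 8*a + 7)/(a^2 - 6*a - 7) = (a + 7)/(a - 7)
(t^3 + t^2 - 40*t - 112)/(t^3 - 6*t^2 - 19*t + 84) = (t + 4)/(t - 3)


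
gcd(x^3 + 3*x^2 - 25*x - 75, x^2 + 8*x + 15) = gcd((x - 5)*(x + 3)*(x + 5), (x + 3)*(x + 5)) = x^2 + 8*x + 15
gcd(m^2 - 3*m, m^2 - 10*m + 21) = m - 3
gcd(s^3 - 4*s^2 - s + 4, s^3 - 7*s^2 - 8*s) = s + 1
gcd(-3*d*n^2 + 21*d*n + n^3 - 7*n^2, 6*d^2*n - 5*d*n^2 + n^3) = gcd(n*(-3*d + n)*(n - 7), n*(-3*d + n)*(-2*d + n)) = 3*d*n - n^2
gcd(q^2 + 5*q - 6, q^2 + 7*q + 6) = q + 6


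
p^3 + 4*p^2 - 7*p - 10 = (p - 2)*(p + 1)*(p + 5)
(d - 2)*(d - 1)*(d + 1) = d^3 - 2*d^2 - d + 2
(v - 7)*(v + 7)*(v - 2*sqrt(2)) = v^3 - 2*sqrt(2)*v^2 - 49*v + 98*sqrt(2)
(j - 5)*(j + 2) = j^2 - 3*j - 10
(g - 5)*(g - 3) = g^2 - 8*g + 15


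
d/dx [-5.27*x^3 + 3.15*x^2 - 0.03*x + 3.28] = -15.81*x^2 + 6.3*x - 0.03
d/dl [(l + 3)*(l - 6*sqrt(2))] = 2*l - 6*sqrt(2) + 3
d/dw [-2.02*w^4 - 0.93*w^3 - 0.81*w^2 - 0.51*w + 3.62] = -8.08*w^3 - 2.79*w^2 - 1.62*w - 0.51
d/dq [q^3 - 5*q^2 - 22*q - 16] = 3*q^2 - 10*q - 22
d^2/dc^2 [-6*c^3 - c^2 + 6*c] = -36*c - 2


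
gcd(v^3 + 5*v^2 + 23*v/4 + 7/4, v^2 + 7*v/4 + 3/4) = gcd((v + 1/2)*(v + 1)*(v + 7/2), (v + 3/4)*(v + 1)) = v + 1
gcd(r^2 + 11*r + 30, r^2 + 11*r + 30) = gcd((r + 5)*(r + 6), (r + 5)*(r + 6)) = r^2 + 11*r + 30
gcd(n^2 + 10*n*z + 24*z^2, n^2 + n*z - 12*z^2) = n + 4*z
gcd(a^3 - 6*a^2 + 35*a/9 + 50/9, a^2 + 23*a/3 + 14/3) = a + 2/3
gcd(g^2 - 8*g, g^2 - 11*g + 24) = g - 8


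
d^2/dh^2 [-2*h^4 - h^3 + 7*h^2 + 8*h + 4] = -24*h^2 - 6*h + 14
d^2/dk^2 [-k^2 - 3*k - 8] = -2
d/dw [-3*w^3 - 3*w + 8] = -9*w^2 - 3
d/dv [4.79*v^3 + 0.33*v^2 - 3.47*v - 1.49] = 14.37*v^2 + 0.66*v - 3.47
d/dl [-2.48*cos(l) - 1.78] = 2.48*sin(l)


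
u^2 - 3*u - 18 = (u - 6)*(u + 3)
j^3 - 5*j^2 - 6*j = j*(j - 6)*(j + 1)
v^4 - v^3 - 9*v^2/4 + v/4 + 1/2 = (v - 2)*(v - 1/2)*(v + 1/2)*(v + 1)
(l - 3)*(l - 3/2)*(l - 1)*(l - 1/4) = l^4 - 23*l^3/4 + 83*l^2/8 - 27*l/4 + 9/8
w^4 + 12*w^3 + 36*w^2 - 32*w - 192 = (w - 2)*(w + 4)^2*(w + 6)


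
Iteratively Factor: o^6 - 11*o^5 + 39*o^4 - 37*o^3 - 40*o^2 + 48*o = (o - 1)*(o^5 - 10*o^4 + 29*o^3 - 8*o^2 - 48*o) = (o - 4)*(o - 1)*(o^4 - 6*o^3 + 5*o^2 + 12*o) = o*(o - 4)*(o - 1)*(o^3 - 6*o^2 + 5*o + 12) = o*(o - 4)*(o - 3)*(o - 1)*(o^2 - 3*o - 4) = o*(o - 4)*(o - 3)*(o - 1)*(o + 1)*(o - 4)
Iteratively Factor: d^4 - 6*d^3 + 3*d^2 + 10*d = (d - 5)*(d^3 - d^2 - 2*d) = (d - 5)*(d + 1)*(d^2 - 2*d) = (d - 5)*(d - 2)*(d + 1)*(d)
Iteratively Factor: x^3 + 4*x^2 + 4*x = (x + 2)*(x^2 + 2*x) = (x + 2)^2*(x)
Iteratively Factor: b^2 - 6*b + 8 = (b - 4)*(b - 2)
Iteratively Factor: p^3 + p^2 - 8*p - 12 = (p + 2)*(p^2 - p - 6) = (p - 3)*(p + 2)*(p + 2)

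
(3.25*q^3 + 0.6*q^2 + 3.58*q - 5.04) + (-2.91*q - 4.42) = 3.25*q^3 + 0.6*q^2 + 0.67*q - 9.46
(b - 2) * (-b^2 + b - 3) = -b^3 + 3*b^2 - 5*b + 6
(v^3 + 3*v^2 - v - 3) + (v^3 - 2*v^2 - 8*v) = 2*v^3 + v^2 - 9*v - 3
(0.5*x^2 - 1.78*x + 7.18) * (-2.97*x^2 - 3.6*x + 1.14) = -1.485*x^4 + 3.4866*x^3 - 14.3466*x^2 - 27.8772*x + 8.1852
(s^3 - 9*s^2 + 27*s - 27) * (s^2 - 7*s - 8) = s^5 - 16*s^4 + 82*s^3 - 144*s^2 - 27*s + 216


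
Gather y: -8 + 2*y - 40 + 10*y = 12*y - 48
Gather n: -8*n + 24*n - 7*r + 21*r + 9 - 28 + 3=16*n + 14*r - 16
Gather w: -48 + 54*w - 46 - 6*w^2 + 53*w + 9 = -6*w^2 + 107*w - 85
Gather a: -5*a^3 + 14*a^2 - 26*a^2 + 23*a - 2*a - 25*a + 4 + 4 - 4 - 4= -5*a^3 - 12*a^2 - 4*a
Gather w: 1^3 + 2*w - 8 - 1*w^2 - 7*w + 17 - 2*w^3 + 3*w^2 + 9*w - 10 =-2*w^3 + 2*w^2 + 4*w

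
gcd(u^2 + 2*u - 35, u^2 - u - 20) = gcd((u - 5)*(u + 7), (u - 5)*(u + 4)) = u - 5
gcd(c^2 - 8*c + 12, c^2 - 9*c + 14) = c - 2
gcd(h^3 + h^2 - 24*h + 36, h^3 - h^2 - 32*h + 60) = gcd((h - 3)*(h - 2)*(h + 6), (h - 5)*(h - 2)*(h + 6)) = h^2 + 4*h - 12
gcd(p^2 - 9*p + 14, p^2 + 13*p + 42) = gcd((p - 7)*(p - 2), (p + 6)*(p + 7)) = 1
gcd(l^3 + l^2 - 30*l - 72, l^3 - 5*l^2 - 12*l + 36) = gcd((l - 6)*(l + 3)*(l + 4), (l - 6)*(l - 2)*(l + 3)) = l^2 - 3*l - 18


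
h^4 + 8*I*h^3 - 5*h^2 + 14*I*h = h*(h - I)*(h + 2*I)*(h + 7*I)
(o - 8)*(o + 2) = o^2 - 6*o - 16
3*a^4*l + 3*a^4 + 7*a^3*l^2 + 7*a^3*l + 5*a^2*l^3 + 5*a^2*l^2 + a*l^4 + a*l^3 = (a + l)^2*(3*a + l)*(a*l + a)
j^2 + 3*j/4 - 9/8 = (j - 3/4)*(j + 3/2)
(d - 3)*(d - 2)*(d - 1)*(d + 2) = d^4 - 4*d^3 - d^2 + 16*d - 12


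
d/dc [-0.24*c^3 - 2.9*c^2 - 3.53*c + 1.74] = -0.72*c^2 - 5.8*c - 3.53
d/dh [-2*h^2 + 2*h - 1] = 2 - 4*h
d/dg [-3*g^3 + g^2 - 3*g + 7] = -9*g^2 + 2*g - 3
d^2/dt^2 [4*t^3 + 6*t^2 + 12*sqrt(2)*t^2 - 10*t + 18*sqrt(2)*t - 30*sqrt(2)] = 24*t + 12 + 24*sqrt(2)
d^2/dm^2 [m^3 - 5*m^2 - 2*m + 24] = 6*m - 10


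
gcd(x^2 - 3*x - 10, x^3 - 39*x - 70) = x + 2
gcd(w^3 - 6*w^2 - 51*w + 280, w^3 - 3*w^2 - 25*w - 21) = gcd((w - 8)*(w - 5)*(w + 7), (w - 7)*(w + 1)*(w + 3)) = 1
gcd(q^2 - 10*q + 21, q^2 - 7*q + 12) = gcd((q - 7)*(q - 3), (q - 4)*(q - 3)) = q - 3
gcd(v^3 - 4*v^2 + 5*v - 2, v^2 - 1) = v - 1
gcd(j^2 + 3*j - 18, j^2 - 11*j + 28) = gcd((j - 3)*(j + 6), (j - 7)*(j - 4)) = 1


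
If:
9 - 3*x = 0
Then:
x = 3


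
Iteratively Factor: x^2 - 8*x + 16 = (x - 4)*(x - 4)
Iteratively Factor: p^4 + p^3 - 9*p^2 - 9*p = (p + 3)*(p^3 - 2*p^2 - 3*p) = (p - 3)*(p + 3)*(p^2 + p) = (p - 3)*(p + 1)*(p + 3)*(p)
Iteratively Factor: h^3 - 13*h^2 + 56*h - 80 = (h - 4)*(h^2 - 9*h + 20) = (h - 5)*(h - 4)*(h - 4)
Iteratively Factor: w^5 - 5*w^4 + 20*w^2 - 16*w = (w - 1)*(w^4 - 4*w^3 - 4*w^2 + 16*w) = (w - 2)*(w - 1)*(w^3 - 2*w^2 - 8*w) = (w - 2)*(w - 1)*(w + 2)*(w^2 - 4*w) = w*(w - 2)*(w - 1)*(w + 2)*(w - 4)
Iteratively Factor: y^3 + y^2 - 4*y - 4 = (y + 2)*(y^2 - y - 2) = (y + 1)*(y + 2)*(y - 2)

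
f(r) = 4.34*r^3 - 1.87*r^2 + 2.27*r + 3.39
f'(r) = 13.02*r^2 - 3.74*r + 2.27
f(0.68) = 5.43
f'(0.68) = 5.75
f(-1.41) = -15.69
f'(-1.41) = 33.43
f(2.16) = 43.31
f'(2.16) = 54.94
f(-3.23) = -169.70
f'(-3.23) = 150.19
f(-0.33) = 2.28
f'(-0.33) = 4.92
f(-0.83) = -2.26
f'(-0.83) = 14.34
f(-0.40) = 1.91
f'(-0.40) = 5.85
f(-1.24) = -10.57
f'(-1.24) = 26.93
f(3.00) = 110.55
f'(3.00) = 108.23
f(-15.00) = -15098.91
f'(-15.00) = 2987.87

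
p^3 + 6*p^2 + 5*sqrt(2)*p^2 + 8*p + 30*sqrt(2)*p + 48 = (p + 6)*(p + sqrt(2))*(p + 4*sqrt(2))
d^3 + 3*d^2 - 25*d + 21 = (d - 3)*(d - 1)*(d + 7)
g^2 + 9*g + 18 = (g + 3)*(g + 6)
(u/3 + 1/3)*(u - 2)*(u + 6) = u^3/3 + 5*u^2/3 - 8*u/3 - 4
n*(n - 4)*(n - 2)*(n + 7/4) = n^4 - 17*n^3/4 - 5*n^2/2 + 14*n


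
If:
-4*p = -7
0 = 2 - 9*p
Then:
No Solution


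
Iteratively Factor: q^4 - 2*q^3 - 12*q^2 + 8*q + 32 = (q - 2)*(q^3 - 12*q - 16) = (q - 2)*(q + 2)*(q^2 - 2*q - 8) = (q - 4)*(q - 2)*(q + 2)*(q + 2)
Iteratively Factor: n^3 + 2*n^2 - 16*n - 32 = (n + 4)*(n^2 - 2*n - 8) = (n - 4)*(n + 4)*(n + 2)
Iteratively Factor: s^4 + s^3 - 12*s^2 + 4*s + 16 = (s + 4)*(s^3 - 3*s^2 + 4) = (s - 2)*(s + 4)*(s^2 - s - 2) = (s - 2)*(s + 1)*(s + 4)*(s - 2)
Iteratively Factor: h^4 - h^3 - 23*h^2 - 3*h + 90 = (h + 3)*(h^3 - 4*h^2 - 11*h + 30) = (h - 2)*(h + 3)*(h^2 - 2*h - 15) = (h - 5)*(h - 2)*(h + 3)*(h + 3)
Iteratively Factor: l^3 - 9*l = (l + 3)*(l^2 - 3*l) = l*(l + 3)*(l - 3)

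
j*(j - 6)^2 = j^3 - 12*j^2 + 36*j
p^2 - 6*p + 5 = (p - 5)*(p - 1)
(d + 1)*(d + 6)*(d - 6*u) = d^3 - 6*d^2*u + 7*d^2 - 42*d*u + 6*d - 36*u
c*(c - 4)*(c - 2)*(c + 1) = c^4 - 5*c^3 + 2*c^2 + 8*c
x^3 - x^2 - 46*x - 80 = (x - 8)*(x + 2)*(x + 5)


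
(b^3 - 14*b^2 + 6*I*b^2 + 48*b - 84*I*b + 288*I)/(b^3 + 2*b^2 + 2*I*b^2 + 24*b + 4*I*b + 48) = (b^2 - 14*b + 48)/(b^2 + b*(2 - 4*I) - 8*I)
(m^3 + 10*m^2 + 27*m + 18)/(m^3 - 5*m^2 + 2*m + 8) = (m^2 + 9*m + 18)/(m^2 - 6*m + 8)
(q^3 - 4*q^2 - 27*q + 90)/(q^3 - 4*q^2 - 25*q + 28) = (q^3 - 4*q^2 - 27*q + 90)/(q^3 - 4*q^2 - 25*q + 28)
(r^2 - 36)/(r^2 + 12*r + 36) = (r - 6)/(r + 6)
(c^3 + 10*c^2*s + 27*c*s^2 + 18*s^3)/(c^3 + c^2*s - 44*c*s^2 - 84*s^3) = (-c^2 - 4*c*s - 3*s^2)/(-c^2 + 5*c*s + 14*s^2)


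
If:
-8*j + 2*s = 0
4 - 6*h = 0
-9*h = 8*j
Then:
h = 2/3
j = -3/4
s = -3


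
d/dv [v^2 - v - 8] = 2*v - 1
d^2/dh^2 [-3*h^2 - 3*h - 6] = -6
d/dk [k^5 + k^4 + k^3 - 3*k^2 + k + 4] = 5*k^4 + 4*k^3 + 3*k^2 - 6*k + 1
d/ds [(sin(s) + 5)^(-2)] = -2*cos(s)/(sin(s) + 5)^3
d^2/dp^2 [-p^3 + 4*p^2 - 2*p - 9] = 8 - 6*p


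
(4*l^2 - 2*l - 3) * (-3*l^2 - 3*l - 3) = -12*l^4 - 6*l^3 + 3*l^2 + 15*l + 9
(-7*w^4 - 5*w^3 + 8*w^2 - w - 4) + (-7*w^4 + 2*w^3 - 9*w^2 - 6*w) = -14*w^4 - 3*w^3 - w^2 - 7*w - 4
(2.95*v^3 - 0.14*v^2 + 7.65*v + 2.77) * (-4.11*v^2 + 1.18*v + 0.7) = -12.1245*v^5 + 4.0564*v^4 - 29.5417*v^3 - 2.4557*v^2 + 8.6236*v + 1.939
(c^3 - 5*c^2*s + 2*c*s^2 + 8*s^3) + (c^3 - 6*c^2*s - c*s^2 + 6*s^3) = 2*c^3 - 11*c^2*s + c*s^2 + 14*s^3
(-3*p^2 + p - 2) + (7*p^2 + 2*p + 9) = 4*p^2 + 3*p + 7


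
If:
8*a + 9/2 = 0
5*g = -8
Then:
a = -9/16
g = -8/5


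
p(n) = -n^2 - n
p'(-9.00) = 17.00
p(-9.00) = -72.00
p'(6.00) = -13.00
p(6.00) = -42.00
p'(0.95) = -2.90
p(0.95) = -1.85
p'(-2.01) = 3.02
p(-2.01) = -2.03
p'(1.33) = -3.66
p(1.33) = -3.10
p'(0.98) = -2.96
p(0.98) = -1.94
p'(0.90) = -2.80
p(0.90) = -1.71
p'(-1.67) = 2.34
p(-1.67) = -1.12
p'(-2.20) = 3.40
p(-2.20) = -2.64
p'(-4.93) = 8.86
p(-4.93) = -19.37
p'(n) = -2*n - 1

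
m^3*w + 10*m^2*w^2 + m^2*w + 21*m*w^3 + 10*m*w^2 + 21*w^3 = (m + 3*w)*(m + 7*w)*(m*w + w)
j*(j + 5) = j^2 + 5*j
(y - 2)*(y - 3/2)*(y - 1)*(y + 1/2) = y^4 - 4*y^3 + 17*y^2/4 + y/4 - 3/2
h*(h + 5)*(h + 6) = h^3 + 11*h^2 + 30*h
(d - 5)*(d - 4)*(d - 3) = d^3 - 12*d^2 + 47*d - 60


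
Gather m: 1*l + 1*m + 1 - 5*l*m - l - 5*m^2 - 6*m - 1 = -5*m^2 + m*(-5*l - 5)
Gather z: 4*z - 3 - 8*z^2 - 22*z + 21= -8*z^2 - 18*z + 18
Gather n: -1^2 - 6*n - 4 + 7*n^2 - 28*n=7*n^2 - 34*n - 5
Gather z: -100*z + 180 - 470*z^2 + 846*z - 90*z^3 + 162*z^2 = -90*z^3 - 308*z^2 + 746*z + 180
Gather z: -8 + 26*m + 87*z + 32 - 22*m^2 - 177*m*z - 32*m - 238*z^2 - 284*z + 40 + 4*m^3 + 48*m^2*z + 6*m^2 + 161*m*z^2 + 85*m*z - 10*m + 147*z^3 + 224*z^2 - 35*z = 4*m^3 - 16*m^2 - 16*m + 147*z^3 + z^2*(161*m - 14) + z*(48*m^2 - 92*m - 232) + 64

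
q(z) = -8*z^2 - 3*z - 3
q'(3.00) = -51.00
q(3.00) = -84.00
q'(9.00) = -147.00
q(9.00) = -678.00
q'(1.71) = -30.36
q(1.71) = -31.52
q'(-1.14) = 15.24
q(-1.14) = -9.98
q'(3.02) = -51.32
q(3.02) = -85.02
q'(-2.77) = 41.32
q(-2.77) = -56.07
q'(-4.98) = 76.68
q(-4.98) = -186.46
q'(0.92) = -17.72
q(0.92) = -12.53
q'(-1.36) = 18.76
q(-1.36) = -13.72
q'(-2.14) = 31.24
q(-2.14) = -33.22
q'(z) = -16*z - 3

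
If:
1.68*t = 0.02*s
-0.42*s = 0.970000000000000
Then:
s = -2.31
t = -0.03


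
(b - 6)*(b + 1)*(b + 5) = b^3 - 31*b - 30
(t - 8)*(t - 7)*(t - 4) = t^3 - 19*t^2 + 116*t - 224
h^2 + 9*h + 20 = (h + 4)*(h + 5)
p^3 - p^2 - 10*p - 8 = (p - 4)*(p + 1)*(p + 2)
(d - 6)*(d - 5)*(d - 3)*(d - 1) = d^4 - 15*d^3 + 77*d^2 - 153*d + 90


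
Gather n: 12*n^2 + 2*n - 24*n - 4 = 12*n^2 - 22*n - 4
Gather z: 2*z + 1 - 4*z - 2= -2*z - 1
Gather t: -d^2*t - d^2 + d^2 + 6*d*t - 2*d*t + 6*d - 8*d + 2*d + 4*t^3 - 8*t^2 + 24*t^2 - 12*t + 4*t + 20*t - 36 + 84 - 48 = 4*t^3 + 16*t^2 + t*(-d^2 + 4*d + 12)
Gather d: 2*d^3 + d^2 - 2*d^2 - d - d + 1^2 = 2*d^3 - d^2 - 2*d + 1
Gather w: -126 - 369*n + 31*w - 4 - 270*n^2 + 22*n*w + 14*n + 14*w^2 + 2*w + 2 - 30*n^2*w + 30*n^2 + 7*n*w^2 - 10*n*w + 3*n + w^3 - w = -240*n^2 - 352*n + w^3 + w^2*(7*n + 14) + w*(-30*n^2 + 12*n + 32) - 128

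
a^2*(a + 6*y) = a^3 + 6*a^2*y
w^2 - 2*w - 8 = (w - 4)*(w + 2)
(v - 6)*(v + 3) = v^2 - 3*v - 18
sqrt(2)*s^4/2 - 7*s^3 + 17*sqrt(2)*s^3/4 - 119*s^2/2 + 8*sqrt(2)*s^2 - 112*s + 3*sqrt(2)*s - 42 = (s + 1/2)*(s + 6)*(s - 7*sqrt(2))*(sqrt(2)*s/2 + sqrt(2))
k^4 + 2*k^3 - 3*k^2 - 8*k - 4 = (k - 2)*(k + 1)^2*(k + 2)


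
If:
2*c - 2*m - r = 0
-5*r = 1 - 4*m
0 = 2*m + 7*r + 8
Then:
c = -25/19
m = -33/38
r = -17/19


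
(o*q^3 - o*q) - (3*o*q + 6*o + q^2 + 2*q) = o*q^3 - 4*o*q - 6*o - q^2 - 2*q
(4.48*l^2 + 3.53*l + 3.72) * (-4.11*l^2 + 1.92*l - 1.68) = -18.4128*l^4 - 5.9067*l^3 - 16.038*l^2 + 1.212*l - 6.2496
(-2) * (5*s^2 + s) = -10*s^2 - 2*s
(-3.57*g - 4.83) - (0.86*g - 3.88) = -4.43*g - 0.95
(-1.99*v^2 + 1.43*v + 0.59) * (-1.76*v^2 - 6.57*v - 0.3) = 3.5024*v^4 + 10.5575*v^3 - 9.8365*v^2 - 4.3053*v - 0.177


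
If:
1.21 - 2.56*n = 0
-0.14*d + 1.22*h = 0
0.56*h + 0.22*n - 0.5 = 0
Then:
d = 6.16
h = 0.71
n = 0.47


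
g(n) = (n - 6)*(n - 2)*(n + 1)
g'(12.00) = 268.00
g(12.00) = 780.00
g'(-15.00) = 889.00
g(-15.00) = -4998.00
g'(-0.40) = 10.08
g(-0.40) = 9.22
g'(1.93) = -11.85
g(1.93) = 0.83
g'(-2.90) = 69.83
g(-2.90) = -82.86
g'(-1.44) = 30.38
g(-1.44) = -11.26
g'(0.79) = -5.19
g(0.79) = 11.28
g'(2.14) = -12.22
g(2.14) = -1.70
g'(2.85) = -11.53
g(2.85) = -10.31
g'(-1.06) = 22.21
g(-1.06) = -1.30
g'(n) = (n - 6)*(n - 2) + (n - 6)*(n + 1) + (n - 2)*(n + 1)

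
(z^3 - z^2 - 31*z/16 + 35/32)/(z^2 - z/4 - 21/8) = (8*z^2 + 6*z - 5)/(4*(2*z + 3))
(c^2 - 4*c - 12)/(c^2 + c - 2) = (c - 6)/(c - 1)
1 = 1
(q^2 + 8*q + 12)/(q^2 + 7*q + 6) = (q + 2)/(q + 1)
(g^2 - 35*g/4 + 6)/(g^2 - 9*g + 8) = (g - 3/4)/(g - 1)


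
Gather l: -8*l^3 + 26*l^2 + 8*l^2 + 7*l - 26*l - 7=-8*l^3 + 34*l^2 - 19*l - 7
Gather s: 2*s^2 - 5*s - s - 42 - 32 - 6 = 2*s^2 - 6*s - 80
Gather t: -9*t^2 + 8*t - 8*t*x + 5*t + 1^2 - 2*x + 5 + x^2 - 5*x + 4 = -9*t^2 + t*(13 - 8*x) + x^2 - 7*x + 10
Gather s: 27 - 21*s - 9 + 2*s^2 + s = 2*s^2 - 20*s + 18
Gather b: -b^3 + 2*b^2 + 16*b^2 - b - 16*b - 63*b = -b^3 + 18*b^2 - 80*b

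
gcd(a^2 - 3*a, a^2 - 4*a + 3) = a - 3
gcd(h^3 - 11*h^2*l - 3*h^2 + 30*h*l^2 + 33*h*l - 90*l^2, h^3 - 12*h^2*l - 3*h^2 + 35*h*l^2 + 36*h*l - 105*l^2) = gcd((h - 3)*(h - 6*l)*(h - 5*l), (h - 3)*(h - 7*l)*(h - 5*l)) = h^2 - 5*h*l - 3*h + 15*l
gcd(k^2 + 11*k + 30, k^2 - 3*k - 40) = k + 5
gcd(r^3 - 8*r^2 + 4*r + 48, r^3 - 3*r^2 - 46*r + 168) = r^2 - 10*r + 24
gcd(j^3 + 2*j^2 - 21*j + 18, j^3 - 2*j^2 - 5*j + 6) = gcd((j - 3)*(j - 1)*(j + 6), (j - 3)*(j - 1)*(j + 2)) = j^2 - 4*j + 3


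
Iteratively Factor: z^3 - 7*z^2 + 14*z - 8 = (z - 2)*(z^2 - 5*z + 4) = (z - 2)*(z - 1)*(z - 4)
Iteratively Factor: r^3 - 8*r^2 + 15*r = (r - 3)*(r^2 - 5*r) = (r - 5)*(r - 3)*(r)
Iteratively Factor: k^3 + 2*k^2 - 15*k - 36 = (k + 3)*(k^2 - k - 12) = (k + 3)^2*(k - 4)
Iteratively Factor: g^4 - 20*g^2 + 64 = (g + 4)*(g^3 - 4*g^2 - 4*g + 16) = (g - 2)*(g + 4)*(g^2 - 2*g - 8) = (g - 4)*(g - 2)*(g + 4)*(g + 2)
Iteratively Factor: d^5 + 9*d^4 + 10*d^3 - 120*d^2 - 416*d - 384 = (d - 4)*(d^4 + 13*d^3 + 62*d^2 + 128*d + 96) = (d - 4)*(d + 3)*(d^3 + 10*d^2 + 32*d + 32) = (d - 4)*(d + 3)*(d + 4)*(d^2 + 6*d + 8) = (d - 4)*(d + 2)*(d + 3)*(d + 4)*(d + 4)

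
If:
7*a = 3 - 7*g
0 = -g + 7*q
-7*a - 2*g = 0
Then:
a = -6/35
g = 3/5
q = 3/35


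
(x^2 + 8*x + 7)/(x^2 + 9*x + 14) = (x + 1)/(x + 2)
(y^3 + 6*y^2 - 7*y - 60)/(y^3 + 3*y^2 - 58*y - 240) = (y^2 + y - 12)/(y^2 - 2*y - 48)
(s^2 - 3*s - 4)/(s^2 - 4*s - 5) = (s - 4)/(s - 5)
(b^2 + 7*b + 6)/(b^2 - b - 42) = (b + 1)/(b - 7)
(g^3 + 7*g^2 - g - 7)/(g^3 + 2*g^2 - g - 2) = (g + 7)/(g + 2)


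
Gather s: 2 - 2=0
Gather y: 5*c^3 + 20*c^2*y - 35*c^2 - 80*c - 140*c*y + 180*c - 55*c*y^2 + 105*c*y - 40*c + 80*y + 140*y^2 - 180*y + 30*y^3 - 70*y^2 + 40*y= 5*c^3 - 35*c^2 + 60*c + 30*y^3 + y^2*(70 - 55*c) + y*(20*c^2 - 35*c - 60)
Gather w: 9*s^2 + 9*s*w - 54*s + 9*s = 9*s^2 + 9*s*w - 45*s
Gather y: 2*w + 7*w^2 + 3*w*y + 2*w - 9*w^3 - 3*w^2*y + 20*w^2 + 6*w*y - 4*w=-9*w^3 + 27*w^2 + y*(-3*w^2 + 9*w)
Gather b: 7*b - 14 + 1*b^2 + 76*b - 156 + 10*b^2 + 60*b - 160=11*b^2 + 143*b - 330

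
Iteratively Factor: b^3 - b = (b)*(b^2 - 1) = b*(b + 1)*(b - 1)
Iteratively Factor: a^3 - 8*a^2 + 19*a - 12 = (a - 4)*(a^2 - 4*a + 3) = (a - 4)*(a - 1)*(a - 3)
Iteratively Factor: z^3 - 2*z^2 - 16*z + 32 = (z + 4)*(z^2 - 6*z + 8) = (z - 4)*(z + 4)*(z - 2)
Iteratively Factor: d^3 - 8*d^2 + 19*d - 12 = (d - 1)*(d^2 - 7*d + 12) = (d - 3)*(d - 1)*(d - 4)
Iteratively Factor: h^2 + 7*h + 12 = (h + 3)*(h + 4)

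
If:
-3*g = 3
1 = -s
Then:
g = -1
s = -1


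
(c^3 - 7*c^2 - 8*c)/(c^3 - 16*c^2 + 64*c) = (c + 1)/(c - 8)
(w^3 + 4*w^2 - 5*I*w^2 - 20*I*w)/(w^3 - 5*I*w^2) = (w + 4)/w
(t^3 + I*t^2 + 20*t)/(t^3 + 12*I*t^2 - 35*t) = (t - 4*I)/(t + 7*I)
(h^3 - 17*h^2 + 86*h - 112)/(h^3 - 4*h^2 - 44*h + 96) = (h - 7)/(h + 6)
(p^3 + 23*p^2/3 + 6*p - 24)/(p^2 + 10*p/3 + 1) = (3*p^2 + 14*p - 24)/(3*p + 1)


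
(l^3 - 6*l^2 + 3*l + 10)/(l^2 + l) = l - 7 + 10/l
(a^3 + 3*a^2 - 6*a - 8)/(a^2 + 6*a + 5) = (a^2 + 2*a - 8)/(a + 5)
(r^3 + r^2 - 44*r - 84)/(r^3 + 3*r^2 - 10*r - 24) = (r^2 - r - 42)/(r^2 + r - 12)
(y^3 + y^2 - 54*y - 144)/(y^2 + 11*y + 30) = (y^2 - 5*y - 24)/(y + 5)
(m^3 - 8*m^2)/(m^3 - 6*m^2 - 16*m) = m/(m + 2)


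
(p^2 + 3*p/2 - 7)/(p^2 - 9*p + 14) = (p + 7/2)/(p - 7)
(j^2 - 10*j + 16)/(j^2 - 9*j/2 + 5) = 2*(j - 8)/(2*j - 5)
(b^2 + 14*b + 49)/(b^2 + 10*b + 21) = (b + 7)/(b + 3)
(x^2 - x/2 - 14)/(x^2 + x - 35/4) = 2*(x - 4)/(2*x - 5)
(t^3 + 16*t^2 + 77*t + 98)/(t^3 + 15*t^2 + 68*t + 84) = (t + 7)/(t + 6)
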